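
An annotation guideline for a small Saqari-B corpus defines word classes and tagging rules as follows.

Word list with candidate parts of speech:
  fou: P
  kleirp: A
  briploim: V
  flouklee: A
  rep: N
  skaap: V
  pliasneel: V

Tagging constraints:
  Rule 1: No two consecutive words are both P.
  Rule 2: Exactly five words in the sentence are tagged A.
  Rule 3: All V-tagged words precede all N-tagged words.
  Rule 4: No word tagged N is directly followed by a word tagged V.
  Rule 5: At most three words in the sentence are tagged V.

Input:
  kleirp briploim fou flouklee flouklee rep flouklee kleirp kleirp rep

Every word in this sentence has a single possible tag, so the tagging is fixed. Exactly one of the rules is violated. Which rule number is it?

Fixed tagging: A V P A A N A A A N.
Rule check: R1 ✓, R2 ✗, R3 ✓, R4 ✓, R5 ✓.
Only rule 2 fails.

2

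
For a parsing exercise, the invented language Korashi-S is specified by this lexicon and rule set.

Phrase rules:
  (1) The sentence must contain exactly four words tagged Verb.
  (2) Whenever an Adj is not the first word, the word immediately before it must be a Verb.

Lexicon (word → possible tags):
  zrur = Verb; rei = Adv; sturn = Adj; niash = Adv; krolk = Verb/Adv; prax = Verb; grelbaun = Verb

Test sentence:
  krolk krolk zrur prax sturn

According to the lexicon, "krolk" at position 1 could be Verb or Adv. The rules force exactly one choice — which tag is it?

Verb

Candidates per position — 1:krolk {Verb,Adv}; 2:krolk {Verb,Adv}; 3:zrur {Verb}; 4:prax {Verb}; 5:sturn {Adj}.
At position 1, choosing Adv makes rule 1 impossible to satisfy; hence Verb.
At position 2, choosing Adv makes rule 1 impossible to satisfy; hence Verb.
The only consistent sequence is: Verb Verb Verb Verb Adj.
Checking: rule 1 satisfied; rule 2 satisfied.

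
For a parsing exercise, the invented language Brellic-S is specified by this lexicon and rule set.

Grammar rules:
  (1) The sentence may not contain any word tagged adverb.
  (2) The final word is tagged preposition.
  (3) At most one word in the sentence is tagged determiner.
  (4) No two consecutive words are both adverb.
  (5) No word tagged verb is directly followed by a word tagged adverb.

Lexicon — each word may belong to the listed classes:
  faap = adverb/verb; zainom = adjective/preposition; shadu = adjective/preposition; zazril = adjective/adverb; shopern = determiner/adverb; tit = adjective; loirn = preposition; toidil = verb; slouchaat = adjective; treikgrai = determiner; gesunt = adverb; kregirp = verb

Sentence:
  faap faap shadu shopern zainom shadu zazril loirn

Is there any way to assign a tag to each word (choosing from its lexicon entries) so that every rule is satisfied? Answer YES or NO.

YES

Candidates per position — 1:faap {adverb,verb}; 2:faap {adverb,verb}; 3:shadu {adjective,preposition}; 4:shopern {determiner,adverb}; 5:zainom {adjective,preposition}; 6:shadu {adjective,preposition}; 7:zazril {adjective,adverb}; 8:loirn {preposition}.
One satisfying assignment: verb verb adjective determiner adjective preposition adjective preposition.
Check: rule 1 holds; rule 2 holds; rule 3 holds; rule 4 holds; rule 5 holds.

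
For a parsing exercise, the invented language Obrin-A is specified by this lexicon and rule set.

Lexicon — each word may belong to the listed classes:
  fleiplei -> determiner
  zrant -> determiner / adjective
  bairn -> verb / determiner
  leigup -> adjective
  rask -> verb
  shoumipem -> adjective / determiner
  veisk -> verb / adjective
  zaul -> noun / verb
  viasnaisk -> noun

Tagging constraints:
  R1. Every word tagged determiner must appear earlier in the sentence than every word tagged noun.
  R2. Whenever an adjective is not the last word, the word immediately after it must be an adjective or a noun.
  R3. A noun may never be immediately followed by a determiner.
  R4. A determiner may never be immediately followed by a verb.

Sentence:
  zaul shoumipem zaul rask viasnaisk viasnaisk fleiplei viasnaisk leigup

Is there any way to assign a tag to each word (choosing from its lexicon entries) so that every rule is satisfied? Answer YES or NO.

NO

Candidates per position — 1:zaul {noun,verb}; 2:shoumipem {adjective,determiner}; 3:zaul {noun,verb}; 4:rask {verb}; 5:viasnaisk {noun}; 6:viasnaisk {noun}; 7:fleiplei {determiner}; 8:viasnaisk {noun}; 9:leigup {adjective}.
Rule 1 cannot be satisfied by any choice of tags from the lexicon.
So there is no consistent tagging.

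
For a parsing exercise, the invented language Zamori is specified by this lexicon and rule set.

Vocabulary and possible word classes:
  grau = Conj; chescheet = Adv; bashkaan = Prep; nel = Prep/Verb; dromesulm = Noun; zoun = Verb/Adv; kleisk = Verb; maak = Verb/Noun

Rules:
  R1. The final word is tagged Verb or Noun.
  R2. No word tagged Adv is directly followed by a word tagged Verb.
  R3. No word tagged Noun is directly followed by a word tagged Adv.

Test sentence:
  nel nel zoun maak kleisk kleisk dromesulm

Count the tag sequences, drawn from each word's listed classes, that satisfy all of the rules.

Candidates per position — 1:nel {Prep,Verb}; 2:nel {Prep,Verb}; 3:zoun {Verb,Adv}; 4:maak {Verb,Noun}; 5:kleisk {Verb}; 6:kleisk {Verb}; 7:dromesulm {Noun}.
There are 16 candidate sequences in total.
Checking each against the rules leaves 12 sequences.
Count = 12.

12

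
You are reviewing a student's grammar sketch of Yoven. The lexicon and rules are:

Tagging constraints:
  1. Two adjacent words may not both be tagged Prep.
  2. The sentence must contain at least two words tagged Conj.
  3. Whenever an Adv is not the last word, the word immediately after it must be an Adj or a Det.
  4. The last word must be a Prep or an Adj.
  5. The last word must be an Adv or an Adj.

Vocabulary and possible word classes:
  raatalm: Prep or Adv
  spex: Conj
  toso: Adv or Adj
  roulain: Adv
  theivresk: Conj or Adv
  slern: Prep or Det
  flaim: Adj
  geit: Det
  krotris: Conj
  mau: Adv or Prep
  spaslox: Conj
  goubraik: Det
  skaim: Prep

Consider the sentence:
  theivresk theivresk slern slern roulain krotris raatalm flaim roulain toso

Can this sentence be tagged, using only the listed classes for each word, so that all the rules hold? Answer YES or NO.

NO

Candidates per position — 1:theivresk {Conj,Adv}; 2:theivresk {Conj,Adv}; 3:slern {Prep,Det}; 4:slern {Prep,Det}; 5:roulain {Adv}; 6:krotris {Conj}; 7:raatalm {Prep,Adv}; 8:flaim {Adj}; 9:roulain {Adv}; 10:toso {Adv,Adj}.
Rule 3 cannot be satisfied by any choice of tags from the lexicon.
So there is no consistent tagging.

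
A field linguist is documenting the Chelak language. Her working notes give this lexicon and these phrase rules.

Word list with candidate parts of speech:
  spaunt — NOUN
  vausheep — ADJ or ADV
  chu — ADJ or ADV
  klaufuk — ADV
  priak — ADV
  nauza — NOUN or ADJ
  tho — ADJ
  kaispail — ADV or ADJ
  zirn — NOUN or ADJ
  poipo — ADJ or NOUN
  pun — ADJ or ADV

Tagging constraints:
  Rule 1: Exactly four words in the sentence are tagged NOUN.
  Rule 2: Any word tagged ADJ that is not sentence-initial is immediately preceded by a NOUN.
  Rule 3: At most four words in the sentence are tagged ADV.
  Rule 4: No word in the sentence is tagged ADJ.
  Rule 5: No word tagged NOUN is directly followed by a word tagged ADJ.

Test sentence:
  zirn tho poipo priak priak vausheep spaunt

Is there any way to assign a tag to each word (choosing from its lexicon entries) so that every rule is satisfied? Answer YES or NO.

Candidates per position — 1:zirn {NOUN,ADJ}; 2:tho {ADJ}; 3:poipo {ADJ,NOUN}; 4:priak {ADV}; 5:priak {ADV}; 6:vausheep {ADJ,ADV}; 7:spaunt {NOUN}.
Rule 1 cannot be satisfied by any choice of tags from the lexicon.
So there is no consistent tagging.

NO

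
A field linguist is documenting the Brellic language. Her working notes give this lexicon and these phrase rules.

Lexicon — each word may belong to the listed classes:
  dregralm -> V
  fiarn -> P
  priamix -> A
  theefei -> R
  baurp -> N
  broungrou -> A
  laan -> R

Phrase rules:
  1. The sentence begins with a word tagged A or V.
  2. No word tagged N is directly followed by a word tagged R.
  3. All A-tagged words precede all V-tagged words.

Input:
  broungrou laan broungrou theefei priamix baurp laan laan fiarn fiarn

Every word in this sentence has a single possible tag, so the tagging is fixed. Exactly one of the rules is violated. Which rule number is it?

Fixed tagging: A R A R A N R R P P.
Rule check: R1 holds, R2 violated, R3 holds.
Only rule 2 fails.

2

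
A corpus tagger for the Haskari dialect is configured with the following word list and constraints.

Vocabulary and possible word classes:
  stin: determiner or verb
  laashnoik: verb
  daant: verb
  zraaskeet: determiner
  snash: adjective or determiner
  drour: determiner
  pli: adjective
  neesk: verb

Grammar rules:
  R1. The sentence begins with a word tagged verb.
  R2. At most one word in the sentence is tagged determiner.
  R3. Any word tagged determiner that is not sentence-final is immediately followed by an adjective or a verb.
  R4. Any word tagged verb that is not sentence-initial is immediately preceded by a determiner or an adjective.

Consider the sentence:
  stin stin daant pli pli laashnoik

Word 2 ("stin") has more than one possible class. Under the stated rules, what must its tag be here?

determiner

Candidates per position — 1:stin {determiner,verb}; 2:stin {determiner,verb}; 3:daant {verb}; 4:pli {adjective}; 5:pli {adjective}; 6:laashnoik {verb}.
Word 1 cannot be determiner — rule 1 would then fail for every completion. It is verb.
Word 2 cannot be verb — rule 4 would then fail for every completion. It is determiner.
The unique satisfying tagging is: verb determiner verb adjective adjective verb.
Rule-by-rule: rule 1 holds; rule 2 holds; rule 3 holds; rule 4 holds.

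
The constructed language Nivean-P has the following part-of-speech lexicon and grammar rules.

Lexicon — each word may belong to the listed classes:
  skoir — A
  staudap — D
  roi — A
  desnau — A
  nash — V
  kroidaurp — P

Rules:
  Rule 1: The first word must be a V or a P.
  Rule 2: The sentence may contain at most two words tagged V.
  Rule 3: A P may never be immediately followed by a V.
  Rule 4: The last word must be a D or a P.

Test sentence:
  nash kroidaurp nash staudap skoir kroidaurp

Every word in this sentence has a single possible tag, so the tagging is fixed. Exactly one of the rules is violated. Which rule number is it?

Fixed tagging: V P V D A P.
Rule check: R1 ok, R2 ok, R3 fails, R4 ok.
Only rule 3 fails.

3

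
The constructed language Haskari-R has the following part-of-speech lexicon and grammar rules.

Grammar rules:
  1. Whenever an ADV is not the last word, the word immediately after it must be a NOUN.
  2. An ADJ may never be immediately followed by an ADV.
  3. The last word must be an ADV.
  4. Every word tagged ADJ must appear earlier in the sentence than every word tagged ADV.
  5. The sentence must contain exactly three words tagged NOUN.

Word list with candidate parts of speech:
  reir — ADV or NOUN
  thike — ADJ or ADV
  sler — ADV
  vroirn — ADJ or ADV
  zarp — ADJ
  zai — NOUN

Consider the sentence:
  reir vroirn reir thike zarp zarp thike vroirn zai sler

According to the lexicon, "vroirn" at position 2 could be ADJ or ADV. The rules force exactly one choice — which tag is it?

Candidates per position — 1:reir {ADV,NOUN}; 2:vroirn {ADJ,ADV}; 3:reir {ADV,NOUN}; 4:thike {ADJ,ADV}; 5:zarp {ADJ}; 6:zarp {ADJ}; 7:thike {ADJ,ADV}; 8:vroirn {ADJ,ADV}; 9:zai {NOUN}; 10:sler {ADV}.
Position 1: tagging it ADV would leave rule 1 unsatisfiable, so it must be NOUN.
Position 2: tagging it ADV would leave rule 4 unsatisfiable, so it must be ADJ.
Position 3: tagging it ADV would leave rule 1 unsatisfiable, so it must be NOUN.
Position 4: tagging it ADV would leave rule 1 unsatisfiable, so it must be ADJ.
Position 7: tagging it ADV would leave rule 1 unsatisfiable, so it must be ADJ.
Position 8: tagging it ADV would leave rule 2 unsatisfiable, so it must be ADJ.
That leaves exactly one tagging: NOUN ADJ NOUN ADJ ADJ ADJ ADJ ADJ NOUN ADV.
Rule-by-rule: rule 1 ok; rule 2 ok; rule 3 ok; rule 4 ok; rule 5 ok.

ADJ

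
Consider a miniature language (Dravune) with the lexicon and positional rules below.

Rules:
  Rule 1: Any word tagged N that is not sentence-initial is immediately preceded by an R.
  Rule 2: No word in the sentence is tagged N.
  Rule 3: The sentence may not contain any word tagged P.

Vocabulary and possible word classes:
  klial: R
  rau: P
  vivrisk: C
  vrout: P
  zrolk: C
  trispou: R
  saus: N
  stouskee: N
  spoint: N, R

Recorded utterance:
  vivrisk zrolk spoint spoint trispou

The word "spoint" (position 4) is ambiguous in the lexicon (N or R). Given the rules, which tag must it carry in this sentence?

Candidates per position — 1:vivrisk {C}; 2:zrolk {C}; 3:spoint {N,R}; 4:spoint {N,R}; 5:trispou {R}.
Position 3: N is ruled out by rule 1; that leaves R.
Position 4: N is ruled out by rule 2; that leaves R.
That leaves exactly one tagging: C C R R R.
Rule-by-rule: rule 1 ✓; rule 2 ✓; rule 3 ✓.

R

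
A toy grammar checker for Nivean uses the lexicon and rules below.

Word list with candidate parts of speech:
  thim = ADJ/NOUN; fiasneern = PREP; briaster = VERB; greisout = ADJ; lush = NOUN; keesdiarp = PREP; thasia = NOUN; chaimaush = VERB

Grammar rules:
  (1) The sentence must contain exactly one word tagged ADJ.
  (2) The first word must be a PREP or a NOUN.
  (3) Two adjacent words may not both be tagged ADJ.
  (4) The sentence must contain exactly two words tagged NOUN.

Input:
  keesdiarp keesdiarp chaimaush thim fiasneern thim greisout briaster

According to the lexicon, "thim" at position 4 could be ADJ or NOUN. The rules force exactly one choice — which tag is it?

Candidates per position — 1:keesdiarp {PREP}; 2:keesdiarp {PREP}; 3:chaimaush {VERB}; 4:thim {ADJ,NOUN}; 5:fiasneern {PREP}; 6:thim {ADJ,NOUN}; 7:greisout {ADJ}; 8:briaster {VERB}.
If word 4 were ADJ, no tagging could satisfy rule 1; so word 4 is NOUN.
If word 6 were ADJ, no tagging could satisfy rule 1; so word 6 is NOUN.
So the tagging must be: PREP PREP VERB NOUN PREP NOUN ADJ VERB.
Rule-by-rule: rule 1 holds; rule 2 holds; rule 3 holds; rule 4 holds.

NOUN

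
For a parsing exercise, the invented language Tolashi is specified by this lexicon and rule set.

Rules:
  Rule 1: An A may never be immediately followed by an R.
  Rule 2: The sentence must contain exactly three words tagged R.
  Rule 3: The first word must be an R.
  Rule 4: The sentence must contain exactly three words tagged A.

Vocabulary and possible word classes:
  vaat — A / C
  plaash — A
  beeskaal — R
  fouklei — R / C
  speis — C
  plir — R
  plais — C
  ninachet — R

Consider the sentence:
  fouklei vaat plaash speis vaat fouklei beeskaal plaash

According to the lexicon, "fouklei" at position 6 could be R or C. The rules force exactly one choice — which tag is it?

Candidates per position — 1:fouklei {R,C}; 2:vaat {A,C}; 3:plaash {A}; 4:speis {C}; 5:vaat {A,C}; 6:fouklei {R,C}; 7:beeskaal {R}; 8:plaash {A}.
Position 1: C is ruled out by rule 2; that leaves R.
Position 6: C is ruled out by rule 2; that leaves R.
Position 5: A is ruled out by rule 1; that leaves C.
Position 2: C is ruled out by rule 4; that leaves A.
That leaves exactly one tagging: R A A C C R R A.
Verifying each rule — rule 1 ✓; rule 2 ✓; rule 3 ✓; rule 4 ✓.

R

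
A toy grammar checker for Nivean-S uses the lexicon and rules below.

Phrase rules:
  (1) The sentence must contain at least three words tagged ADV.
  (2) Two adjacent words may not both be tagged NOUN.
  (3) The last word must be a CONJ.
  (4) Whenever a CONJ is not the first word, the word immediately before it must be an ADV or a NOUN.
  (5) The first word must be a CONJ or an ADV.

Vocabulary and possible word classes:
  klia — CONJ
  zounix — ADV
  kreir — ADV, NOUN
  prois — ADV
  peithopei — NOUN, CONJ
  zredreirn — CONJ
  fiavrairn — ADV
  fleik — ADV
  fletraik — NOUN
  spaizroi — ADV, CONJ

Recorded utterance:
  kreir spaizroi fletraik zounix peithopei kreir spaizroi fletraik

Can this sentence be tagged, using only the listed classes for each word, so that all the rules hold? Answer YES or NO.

Candidates per position — 1:kreir {ADV,NOUN}; 2:spaizroi {ADV,CONJ}; 3:fletraik {NOUN}; 4:zounix {ADV}; 5:peithopei {NOUN,CONJ}; 6:kreir {ADV,NOUN}; 7:spaizroi {ADV,CONJ}; 8:fletraik {NOUN}.
Rule 3 cannot be satisfied by any choice of tags from the lexicon.
So there is no consistent tagging.

NO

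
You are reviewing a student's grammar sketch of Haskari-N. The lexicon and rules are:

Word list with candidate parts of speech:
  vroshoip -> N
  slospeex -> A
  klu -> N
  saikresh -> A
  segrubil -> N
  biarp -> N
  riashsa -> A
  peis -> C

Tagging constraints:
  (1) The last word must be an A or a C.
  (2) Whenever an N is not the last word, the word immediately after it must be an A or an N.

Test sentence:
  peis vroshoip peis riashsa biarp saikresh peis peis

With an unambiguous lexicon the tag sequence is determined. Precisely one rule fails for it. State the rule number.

2

Fixed tagging: C N C A N A C C.
Checking each rule: R1 holds, R2 violated.
Only rule 2 fails.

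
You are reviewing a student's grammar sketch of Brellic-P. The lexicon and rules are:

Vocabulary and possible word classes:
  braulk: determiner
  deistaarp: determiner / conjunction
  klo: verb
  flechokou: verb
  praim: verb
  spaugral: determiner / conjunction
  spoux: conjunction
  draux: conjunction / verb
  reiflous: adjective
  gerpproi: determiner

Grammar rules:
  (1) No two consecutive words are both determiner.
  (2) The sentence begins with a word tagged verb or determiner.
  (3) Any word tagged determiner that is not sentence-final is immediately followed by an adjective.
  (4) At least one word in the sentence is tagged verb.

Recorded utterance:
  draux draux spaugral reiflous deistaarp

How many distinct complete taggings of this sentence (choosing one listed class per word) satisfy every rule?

8

Candidates per position — 1:draux {conjunction,verb}; 2:draux {conjunction,verb}; 3:spaugral {determiner,conjunction}; 4:reiflous {adjective}; 5:deistaarp {determiner,conjunction}.
There are 16 candidate sequences in total.
Checking each against the rules leaves 8 sequences.
Count = 8.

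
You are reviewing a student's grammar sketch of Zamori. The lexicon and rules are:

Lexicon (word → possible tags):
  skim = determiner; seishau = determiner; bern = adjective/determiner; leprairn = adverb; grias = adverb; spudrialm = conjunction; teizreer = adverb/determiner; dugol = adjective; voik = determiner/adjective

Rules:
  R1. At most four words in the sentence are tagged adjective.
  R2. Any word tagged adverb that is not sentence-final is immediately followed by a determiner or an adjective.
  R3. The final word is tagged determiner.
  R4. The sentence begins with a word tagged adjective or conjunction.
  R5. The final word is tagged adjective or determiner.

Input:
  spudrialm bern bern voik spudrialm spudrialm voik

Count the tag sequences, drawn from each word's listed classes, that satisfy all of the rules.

Candidates per position — 1:spudrialm {conjunction}; 2:bern {adjective,determiner}; 3:bern {adjective,determiner}; 4:voik {determiner,adjective}; 5:spudrialm {conjunction}; 6:spudrialm {conjunction}; 7:voik {determiner,adjective}.
There are 16 candidate sequences in total.
Checking each against the rules leaves 8 sequences.
Count = 8.

8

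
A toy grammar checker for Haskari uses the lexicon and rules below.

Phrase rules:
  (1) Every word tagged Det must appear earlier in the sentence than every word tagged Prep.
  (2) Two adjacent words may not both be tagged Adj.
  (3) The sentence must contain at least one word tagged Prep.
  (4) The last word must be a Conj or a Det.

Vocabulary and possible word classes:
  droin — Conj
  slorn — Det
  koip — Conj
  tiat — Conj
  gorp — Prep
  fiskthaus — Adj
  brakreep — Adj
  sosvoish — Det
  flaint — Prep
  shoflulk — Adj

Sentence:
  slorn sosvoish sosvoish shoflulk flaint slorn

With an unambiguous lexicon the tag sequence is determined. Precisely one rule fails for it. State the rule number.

1

Fixed tagging: Det Det Det Adj Prep Det.
Checking each rule: R1 fails, R2 ok, R3 ok, R4 ok.
Only rule 1 fails.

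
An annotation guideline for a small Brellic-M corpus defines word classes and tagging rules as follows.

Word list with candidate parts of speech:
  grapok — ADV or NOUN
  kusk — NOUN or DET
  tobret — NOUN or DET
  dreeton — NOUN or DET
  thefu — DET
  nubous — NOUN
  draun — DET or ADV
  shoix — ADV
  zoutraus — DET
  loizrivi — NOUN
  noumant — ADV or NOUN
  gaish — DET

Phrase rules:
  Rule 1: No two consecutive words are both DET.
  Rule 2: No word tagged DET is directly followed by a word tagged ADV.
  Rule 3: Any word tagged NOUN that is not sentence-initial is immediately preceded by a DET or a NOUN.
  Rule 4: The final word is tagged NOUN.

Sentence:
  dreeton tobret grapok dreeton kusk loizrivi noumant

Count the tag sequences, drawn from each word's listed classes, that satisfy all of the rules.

11

Candidates per position — 1:dreeton {NOUN,DET}; 2:tobret {NOUN,DET}; 3:grapok {ADV,NOUN}; 4:dreeton {NOUN,DET}; 5:kusk {NOUN,DET}; 6:loizrivi {NOUN}; 7:noumant {ADV,NOUN}.
There are 64 candidate sequences in total.
Checking each against the rules leaves 11 sequences.
Count = 11.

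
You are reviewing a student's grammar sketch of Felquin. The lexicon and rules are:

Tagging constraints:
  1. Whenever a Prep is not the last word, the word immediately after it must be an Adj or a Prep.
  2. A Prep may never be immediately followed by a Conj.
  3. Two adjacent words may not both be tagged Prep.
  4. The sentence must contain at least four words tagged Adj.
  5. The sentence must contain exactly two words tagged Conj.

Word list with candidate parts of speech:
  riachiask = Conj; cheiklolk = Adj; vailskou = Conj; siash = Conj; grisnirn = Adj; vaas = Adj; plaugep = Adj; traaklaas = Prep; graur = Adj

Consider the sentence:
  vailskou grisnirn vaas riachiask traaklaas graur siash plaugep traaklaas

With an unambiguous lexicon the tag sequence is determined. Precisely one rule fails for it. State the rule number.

Fixed tagging: Conj Adj Adj Conj Prep Adj Conj Adj Prep.
Checking each rule: R1 ok, R2 ok, R3 ok, R4 ok, R5 fails.
Only rule 5 fails.

5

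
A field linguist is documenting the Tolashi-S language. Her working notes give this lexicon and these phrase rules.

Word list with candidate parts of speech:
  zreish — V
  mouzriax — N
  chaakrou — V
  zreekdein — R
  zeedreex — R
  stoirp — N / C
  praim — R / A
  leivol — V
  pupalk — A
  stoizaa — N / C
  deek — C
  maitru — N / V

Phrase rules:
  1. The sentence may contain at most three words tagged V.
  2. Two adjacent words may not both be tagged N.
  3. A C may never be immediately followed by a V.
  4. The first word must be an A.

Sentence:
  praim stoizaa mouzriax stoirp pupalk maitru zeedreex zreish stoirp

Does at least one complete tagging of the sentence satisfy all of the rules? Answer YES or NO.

YES

Candidates per position — 1:praim {R,A}; 2:stoizaa {N,C}; 3:mouzriax {N}; 4:stoirp {N,C}; 5:pupalk {A}; 6:maitru {N,V}; 7:zeedreex {R}; 8:zreish {V}; 9:stoirp {N,C}.
One satisfying assignment: A C N C A V R V N.
Verifying each rule — rule 1 ok; rule 2 ok; rule 3 ok; rule 4 ok.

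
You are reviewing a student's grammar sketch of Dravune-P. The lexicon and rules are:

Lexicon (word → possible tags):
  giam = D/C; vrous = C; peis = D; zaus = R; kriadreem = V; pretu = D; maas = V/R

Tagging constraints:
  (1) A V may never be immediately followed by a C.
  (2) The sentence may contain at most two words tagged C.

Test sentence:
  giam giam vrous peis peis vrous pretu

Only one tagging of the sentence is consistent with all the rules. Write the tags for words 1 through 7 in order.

Candidates per position — 1:giam {D,C}; 2:giam {D,C}; 3:vrous {C}; 4:peis {D}; 5:peis {D}; 6:vrous {C}; 7:pretu {D}.
Position 1: tagging it C would leave rule 2 unsatisfiable, so it must be D.
Position 2: tagging it C would leave rule 2 unsatisfiable, so it must be D.
The only consistent sequence is: D D C D D C D.
Check: rule 1 holds; rule 2 holds.

D D C D D C D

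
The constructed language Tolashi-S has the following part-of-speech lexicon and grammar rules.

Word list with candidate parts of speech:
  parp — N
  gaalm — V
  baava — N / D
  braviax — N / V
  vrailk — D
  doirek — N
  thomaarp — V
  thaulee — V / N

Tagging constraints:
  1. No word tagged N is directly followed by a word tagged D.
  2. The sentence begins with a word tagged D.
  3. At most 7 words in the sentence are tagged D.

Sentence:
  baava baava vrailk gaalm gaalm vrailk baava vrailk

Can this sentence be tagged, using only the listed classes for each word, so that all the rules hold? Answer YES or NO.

YES

Candidates per position — 1:baava {N,D}; 2:baava {N,D}; 3:vrailk {D}; 4:gaalm {V}; 5:gaalm {V}; 6:vrailk {D}; 7:baava {N,D}; 8:vrailk {D}.
One satisfying assignment: D D D V V D D D.
Rule-by-rule: rule 1 ✓; rule 2 ✓; rule 3 ✓.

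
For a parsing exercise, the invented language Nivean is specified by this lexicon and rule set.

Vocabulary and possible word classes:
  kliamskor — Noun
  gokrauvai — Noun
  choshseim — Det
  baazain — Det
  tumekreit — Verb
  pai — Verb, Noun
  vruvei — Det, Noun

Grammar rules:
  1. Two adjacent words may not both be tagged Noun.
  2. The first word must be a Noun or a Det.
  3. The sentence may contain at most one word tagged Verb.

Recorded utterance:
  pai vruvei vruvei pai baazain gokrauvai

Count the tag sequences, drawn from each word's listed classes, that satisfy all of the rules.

3

Candidates per position — 1:pai {Verb,Noun}; 2:vruvei {Det,Noun}; 3:vruvei {Det,Noun}; 4:pai {Verb,Noun}; 5:baazain {Det}; 6:gokrauvai {Noun}.
There are 16 candidate sequences in total.
The sequences that satisfy every rule: Noun Det Det Verb Det Noun; Noun Det Det Noun Det Noun; Noun Det Noun Verb Det Noun.
Count = 3.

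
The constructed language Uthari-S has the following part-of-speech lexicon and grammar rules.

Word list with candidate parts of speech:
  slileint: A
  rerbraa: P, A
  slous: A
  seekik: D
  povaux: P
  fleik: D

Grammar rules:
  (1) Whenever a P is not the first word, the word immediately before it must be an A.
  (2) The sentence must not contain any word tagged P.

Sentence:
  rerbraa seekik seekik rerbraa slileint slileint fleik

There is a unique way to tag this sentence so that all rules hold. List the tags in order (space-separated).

Candidates per position — 1:rerbraa {P,A}; 2:seekik {D}; 3:seekik {D}; 4:rerbraa {P,A}; 5:slileint {A}; 6:slileint {A}; 7:fleik {D}.
Position 1: P is ruled out by rule 2; that leaves A.
Position 4: P is ruled out by rule 1; that leaves A.
So the tagging must be: A D D A A A D.
Rule-by-rule: rule 1 holds; rule 2 holds.

A D D A A A D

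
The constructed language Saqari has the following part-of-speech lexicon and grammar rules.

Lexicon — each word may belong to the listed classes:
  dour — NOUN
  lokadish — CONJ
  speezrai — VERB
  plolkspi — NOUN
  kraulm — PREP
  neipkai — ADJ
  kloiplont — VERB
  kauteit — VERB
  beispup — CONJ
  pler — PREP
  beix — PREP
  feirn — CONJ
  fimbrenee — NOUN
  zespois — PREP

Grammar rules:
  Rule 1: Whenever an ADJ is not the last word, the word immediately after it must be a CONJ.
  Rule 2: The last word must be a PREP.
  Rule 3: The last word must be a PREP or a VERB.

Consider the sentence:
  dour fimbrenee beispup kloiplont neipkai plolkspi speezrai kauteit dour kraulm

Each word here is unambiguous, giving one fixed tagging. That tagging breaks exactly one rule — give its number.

1

Fixed tagging: NOUN NOUN CONJ VERB ADJ NOUN VERB VERB NOUN PREP.
Rule check: R1 ✗, R2 ✓, R3 ✓.
Only rule 1 fails.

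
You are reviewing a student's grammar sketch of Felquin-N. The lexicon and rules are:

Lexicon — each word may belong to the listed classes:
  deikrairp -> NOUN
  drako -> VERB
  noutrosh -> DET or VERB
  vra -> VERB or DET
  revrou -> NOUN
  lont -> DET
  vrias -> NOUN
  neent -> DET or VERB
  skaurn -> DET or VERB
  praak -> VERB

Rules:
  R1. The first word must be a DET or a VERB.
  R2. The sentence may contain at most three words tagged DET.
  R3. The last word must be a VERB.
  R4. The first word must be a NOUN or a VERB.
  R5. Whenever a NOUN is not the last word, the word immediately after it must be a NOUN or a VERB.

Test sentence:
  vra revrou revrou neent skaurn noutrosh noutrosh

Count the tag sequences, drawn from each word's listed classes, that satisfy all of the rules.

4

Candidates per position — 1:vra {VERB,DET}; 2:revrou {NOUN}; 3:revrou {NOUN}; 4:neent {DET,VERB}; 5:skaurn {DET,VERB}; 6:noutrosh {DET,VERB}; 7:noutrosh {DET,VERB}.
There are 32 candidate sequences in total.
The sequences that satisfy every rule: VERB NOUN NOUN VERB DET DET VERB; VERB NOUN NOUN VERB DET VERB VERB; VERB NOUN NOUN VERB VERB DET VERB; VERB NOUN NOUN VERB VERB VERB VERB.
Count = 4.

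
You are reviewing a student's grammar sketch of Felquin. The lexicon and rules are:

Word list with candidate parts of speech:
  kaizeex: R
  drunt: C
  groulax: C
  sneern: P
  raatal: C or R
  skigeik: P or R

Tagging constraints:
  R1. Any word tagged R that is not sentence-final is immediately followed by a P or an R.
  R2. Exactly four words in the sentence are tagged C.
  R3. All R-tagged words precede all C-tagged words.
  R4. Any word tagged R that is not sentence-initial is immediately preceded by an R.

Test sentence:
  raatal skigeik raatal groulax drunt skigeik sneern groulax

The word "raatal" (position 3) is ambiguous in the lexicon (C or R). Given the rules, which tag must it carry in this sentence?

C

Candidates per position — 1:raatal {C,R}; 2:skigeik {P,R}; 3:raatal {C,R}; 4:groulax {C}; 5:drunt {C}; 6:skigeik {P,R}; 7:sneern {P}; 8:groulax {C}.
Word 2 cannot be R — rule 1 would then fail for every completion. It is P.
Word 3 cannot be R — rule 1 would then fail for every completion. It is C.
Word 6 cannot be R — rule 3 would then fail for every completion. It is P.
Word 1 cannot be C — rule 2 would then fail for every completion. It is R.
The unique satisfying tagging is: R P C C C P P C.
Verifying each rule — rule 1 holds; rule 2 holds; rule 3 holds; rule 4 holds.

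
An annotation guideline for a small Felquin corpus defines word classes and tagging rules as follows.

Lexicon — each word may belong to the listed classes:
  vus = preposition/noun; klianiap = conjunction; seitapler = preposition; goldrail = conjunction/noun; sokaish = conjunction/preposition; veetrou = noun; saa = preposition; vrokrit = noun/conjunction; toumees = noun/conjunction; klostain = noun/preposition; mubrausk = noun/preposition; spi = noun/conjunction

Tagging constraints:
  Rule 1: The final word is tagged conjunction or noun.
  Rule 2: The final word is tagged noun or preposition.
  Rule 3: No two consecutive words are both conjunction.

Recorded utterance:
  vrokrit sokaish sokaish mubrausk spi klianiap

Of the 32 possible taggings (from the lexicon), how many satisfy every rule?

Candidates per position — 1:vrokrit {noun,conjunction}; 2:sokaish {conjunction,preposition}; 3:sokaish {conjunction,preposition}; 4:mubrausk {noun,preposition}; 5:spi {noun,conjunction}; 6:klianiap {conjunction}.
There are 32 candidate sequences in total.
Rule 2 cannot be satisfied by any choice of tags from the lexicon.
So there is no consistent tagging.
Count = 0.

0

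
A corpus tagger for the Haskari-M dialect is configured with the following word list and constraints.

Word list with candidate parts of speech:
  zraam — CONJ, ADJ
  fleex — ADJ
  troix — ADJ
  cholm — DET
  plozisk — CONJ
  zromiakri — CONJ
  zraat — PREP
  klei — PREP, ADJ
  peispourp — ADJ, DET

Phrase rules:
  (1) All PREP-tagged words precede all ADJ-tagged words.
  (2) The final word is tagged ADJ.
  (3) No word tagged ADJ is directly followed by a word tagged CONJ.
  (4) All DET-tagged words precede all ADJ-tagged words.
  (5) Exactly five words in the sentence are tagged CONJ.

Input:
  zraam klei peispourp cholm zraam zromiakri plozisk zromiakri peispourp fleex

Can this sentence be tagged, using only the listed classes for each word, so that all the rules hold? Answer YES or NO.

Candidates per position — 1:zraam {CONJ,ADJ}; 2:klei {PREP,ADJ}; 3:peispourp {ADJ,DET}; 4:cholm {DET}; 5:zraam {CONJ,ADJ}; 6:zromiakri {CONJ}; 7:plozisk {CONJ}; 8:zromiakri {CONJ}; 9:peispourp {ADJ,DET}; 10:fleex {ADJ}.
One satisfying assignment: CONJ PREP DET DET CONJ CONJ CONJ CONJ DET ADJ.
Rule-by-rule: rule 1 ok; rule 2 ok; rule 3 ok; rule 4 ok; rule 5 ok.

YES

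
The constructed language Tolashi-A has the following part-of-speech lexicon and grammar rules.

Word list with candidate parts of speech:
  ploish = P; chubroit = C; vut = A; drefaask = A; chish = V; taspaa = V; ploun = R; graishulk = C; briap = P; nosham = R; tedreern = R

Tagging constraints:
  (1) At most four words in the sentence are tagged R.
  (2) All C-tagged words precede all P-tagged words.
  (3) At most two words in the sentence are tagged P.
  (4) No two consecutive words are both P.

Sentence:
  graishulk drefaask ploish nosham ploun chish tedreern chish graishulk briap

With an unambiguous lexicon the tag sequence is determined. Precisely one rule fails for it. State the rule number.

2

Fixed tagging: C A P R R V R V C P.
Applying the rules: R1 ok, R2 fails, R3 ok, R4 ok.
Only rule 2 fails.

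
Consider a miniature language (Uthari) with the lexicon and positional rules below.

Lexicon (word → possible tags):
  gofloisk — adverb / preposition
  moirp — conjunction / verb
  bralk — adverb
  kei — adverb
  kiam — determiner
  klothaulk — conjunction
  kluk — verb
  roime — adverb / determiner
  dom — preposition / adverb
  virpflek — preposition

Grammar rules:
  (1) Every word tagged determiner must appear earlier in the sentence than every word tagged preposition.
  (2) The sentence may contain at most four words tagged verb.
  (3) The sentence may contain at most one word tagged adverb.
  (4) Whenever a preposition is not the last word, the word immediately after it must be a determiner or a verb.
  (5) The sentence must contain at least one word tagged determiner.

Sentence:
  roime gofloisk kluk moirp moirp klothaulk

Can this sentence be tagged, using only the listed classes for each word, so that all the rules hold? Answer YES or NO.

YES

Candidates per position — 1:roime {adverb,determiner}; 2:gofloisk {adverb,preposition}; 3:kluk {verb}; 4:moirp {conjunction,verb}; 5:moirp {conjunction,verb}; 6:klothaulk {conjunction}.
One satisfying assignment: determiner preposition verb verb verb conjunction.
Rule-by-rule: rule 1 ✓; rule 2 ✓; rule 3 ✓; rule 4 ✓; rule 5 ✓.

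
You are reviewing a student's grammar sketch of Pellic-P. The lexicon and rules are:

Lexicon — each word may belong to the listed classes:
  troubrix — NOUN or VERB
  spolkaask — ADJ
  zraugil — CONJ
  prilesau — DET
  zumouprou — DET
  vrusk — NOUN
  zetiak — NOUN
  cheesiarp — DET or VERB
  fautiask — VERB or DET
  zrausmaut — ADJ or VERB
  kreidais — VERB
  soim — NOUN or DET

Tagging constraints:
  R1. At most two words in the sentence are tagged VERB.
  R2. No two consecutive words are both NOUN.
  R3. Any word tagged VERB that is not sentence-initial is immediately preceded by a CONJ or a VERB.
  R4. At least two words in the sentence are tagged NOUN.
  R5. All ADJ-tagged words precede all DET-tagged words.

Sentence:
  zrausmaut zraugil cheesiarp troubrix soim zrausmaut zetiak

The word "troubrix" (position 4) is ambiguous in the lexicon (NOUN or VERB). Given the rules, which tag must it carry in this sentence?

VERB

Candidates per position — 1:zrausmaut {ADJ,VERB}; 2:zraugil {CONJ}; 3:cheesiarp {DET,VERB}; 4:troubrix {NOUN,VERB}; 5:soim {NOUN,DET}; 6:zrausmaut {ADJ,VERB}; 7:zetiak {NOUN}.
If word 6 were VERB, no tagging could satisfy rule 3; so word 6 is ADJ.
If word 3 were DET, no tagging could satisfy rule 5; so word 3 is VERB.
If word 5 were DET, no tagging could satisfy rule 5; so word 5 is NOUN.
If word 4 were NOUN, no tagging could satisfy rule 2; so word 4 is VERB.
If word 1 were VERB, no tagging could satisfy rule 1; so word 1 is ADJ.
That leaves exactly one tagging: ADJ CONJ VERB VERB NOUN ADJ NOUN.
Verifying each rule — rule 1 satisfied; rule 2 satisfied; rule 3 satisfied; rule 4 satisfied; rule 5 satisfied.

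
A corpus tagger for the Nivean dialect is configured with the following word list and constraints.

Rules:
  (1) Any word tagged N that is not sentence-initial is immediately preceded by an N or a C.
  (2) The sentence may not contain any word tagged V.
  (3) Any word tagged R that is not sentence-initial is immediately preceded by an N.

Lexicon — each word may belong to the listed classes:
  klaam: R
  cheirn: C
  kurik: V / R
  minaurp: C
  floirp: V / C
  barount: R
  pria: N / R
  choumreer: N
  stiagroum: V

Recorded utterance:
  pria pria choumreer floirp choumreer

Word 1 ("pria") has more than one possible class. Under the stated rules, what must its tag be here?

Candidates per position — 1:pria {N,R}; 2:pria {N,R}; 3:choumreer {N}; 4:floirp {V,C}; 5:choumreer {N}.
If word 1 were R, no tagging could satisfy rule 1; so word 1 is N.
If word 2 were R, no tagging could satisfy rule 1; so word 2 is N.
If word 4 were V, no tagging could satisfy rule 1; so word 4 is C.
The unique satisfying tagging is: N N N C N.
Rule-by-rule: rule 1 holds; rule 2 holds; rule 3 holds.

N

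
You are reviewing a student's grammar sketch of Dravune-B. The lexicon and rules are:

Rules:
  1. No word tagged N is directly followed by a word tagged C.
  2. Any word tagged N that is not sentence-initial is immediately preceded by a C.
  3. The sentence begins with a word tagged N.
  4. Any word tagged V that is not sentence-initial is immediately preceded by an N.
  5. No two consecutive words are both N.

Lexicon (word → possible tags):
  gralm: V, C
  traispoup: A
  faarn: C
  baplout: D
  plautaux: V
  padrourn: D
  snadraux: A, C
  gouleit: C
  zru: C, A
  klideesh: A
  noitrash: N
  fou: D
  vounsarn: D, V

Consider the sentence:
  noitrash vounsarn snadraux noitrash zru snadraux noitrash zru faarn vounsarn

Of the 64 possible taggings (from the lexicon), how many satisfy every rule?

Candidates per position — 1:noitrash {N}; 2:vounsarn {D,V}; 3:snadraux {A,C}; 4:noitrash {N}; 5:zru {C,A}; 6:snadraux {A,C}; 7:noitrash {N}; 8:zru {C,A}; 9:faarn {C}; 10:vounsarn {D,V}.
There are 64 candidate sequences in total.
The sequences that satisfy every rule: N D C N A C N A C D; N V C N A C N A C D.
Count = 2.

2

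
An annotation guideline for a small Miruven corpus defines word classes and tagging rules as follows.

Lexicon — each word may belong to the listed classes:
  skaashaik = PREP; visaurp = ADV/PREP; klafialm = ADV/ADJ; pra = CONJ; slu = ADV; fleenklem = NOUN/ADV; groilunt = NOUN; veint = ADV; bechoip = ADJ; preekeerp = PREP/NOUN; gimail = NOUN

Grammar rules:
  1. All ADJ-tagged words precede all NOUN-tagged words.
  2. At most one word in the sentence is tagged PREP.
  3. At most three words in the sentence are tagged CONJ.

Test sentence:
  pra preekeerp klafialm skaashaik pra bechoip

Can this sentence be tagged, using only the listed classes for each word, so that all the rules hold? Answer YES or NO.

Candidates per position — 1:pra {CONJ}; 2:preekeerp {PREP,NOUN}; 3:klafialm {ADV,ADJ}; 4:skaashaik {PREP}; 5:pra {CONJ}; 6:bechoip {ADJ}.
Every candidate sequence violates at least one rule; no consistent tagging exists.

NO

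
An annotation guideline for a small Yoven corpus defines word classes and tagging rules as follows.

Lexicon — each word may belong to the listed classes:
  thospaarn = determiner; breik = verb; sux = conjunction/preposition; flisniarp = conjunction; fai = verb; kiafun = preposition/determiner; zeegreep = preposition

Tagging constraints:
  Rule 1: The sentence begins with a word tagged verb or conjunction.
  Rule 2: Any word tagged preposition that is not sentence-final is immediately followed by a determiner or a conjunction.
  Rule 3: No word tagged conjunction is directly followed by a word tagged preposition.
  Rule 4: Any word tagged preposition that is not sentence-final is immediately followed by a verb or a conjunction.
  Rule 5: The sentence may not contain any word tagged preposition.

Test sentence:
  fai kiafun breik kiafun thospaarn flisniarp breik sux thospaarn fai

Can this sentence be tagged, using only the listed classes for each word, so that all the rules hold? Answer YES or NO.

Candidates per position — 1:fai {verb}; 2:kiafun {preposition,determiner}; 3:breik {verb}; 4:kiafun {preposition,determiner}; 5:thospaarn {determiner}; 6:flisniarp {conjunction}; 7:breik {verb}; 8:sux {conjunction,preposition}; 9:thospaarn {determiner}; 10:fai {verb}.
One satisfying assignment: verb determiner verb determiner determiner conjunction verb conjunction determiner verb.
Checking: rule 1 ok; rule 2 ok; rule 3 ok; rule 4 ok; rule 5 ok.

YES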